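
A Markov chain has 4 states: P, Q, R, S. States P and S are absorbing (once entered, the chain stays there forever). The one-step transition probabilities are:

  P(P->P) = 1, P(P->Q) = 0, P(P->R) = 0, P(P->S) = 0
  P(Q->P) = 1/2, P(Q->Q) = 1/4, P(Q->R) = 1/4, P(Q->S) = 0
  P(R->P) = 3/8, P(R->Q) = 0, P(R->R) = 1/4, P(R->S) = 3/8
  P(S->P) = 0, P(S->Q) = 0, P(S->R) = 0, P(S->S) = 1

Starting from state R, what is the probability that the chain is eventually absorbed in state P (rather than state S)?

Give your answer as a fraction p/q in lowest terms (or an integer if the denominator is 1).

Let a_i = P(absorbed in P | start in state i).
Boundary conditions: a_P = 1, a_S = 0.
For each transient state i, a_i = sum_j P(i->j) * a_j:
  a_Q = 1/2*a_P + 1/4*a_Q + 1/4*a_R + 0*a_S
  a_R = 3/8*a_P + 0*a_Q + 1/4*a_R + 3/8*a_S

Substituting a_P = 1 and a_S = 0, rearrange to (I - Q) a = r where r[i] = P(i -> P):
  [3/4, -1/4] . (a_Q, a_R) = 1/2
  [0, 3/4] . (a_Q, a_R) = 3/8

Solving yields:
  a_Q = 5/6
  a_R = 1/2

Starting state is R, so the absorption probability is a_R = 1/2.

Answer: 1/2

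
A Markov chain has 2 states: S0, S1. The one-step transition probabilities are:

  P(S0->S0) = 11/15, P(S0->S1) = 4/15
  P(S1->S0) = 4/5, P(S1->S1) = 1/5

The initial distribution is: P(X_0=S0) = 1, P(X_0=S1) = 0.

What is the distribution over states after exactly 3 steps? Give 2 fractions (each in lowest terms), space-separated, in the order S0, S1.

Answer: 2531/3375 844/3375

Derivation:
Propagating the distribution step by step (d_{t+1} = d_t * P):
d_0 = (S0=1, S1=0)
  d_1[S0] = 1*11/15 + 0*4/5 = 11/15
  d_1[S1] = 1*4/15 + 0*1/5 = 4/15
d_1 = (S0=11/15, S1=4/15)
  d_2[S0] = 11/15*11/15 + 4/15*4/5 = 169/225
  d_2[S1] = 11/15*4/15 + 4/15*1/5 = 56/225
d_2 = (S0=169/225, S1=56/225)
  d_3[S0] = 169/225*11/15 + 56/225*4/5 = 2531/3375
  d_3[S1] = 169/225*4/15 + 56/225*1/5 = 844/3375
d_3 = (S0=2531/3375, S1=844/3375)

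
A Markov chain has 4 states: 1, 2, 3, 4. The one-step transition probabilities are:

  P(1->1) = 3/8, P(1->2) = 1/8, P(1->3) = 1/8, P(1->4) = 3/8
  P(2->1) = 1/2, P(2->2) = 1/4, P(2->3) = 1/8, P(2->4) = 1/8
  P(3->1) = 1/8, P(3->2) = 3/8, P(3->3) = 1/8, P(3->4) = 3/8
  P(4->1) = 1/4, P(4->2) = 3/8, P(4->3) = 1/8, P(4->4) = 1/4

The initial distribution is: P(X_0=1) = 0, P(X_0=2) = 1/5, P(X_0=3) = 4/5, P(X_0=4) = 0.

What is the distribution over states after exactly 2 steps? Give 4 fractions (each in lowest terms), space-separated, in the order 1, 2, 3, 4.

Propagating the distribution step by step (d_{t+1} = d_t * P):
d_0 = (1=0, 2=1/5, 3=4/5, 4=0)
  d_1[1] = 0*3/8 + 1/5*1/2 + 4/5*1/8 + 0*1/4 = 1/5
  d_1[2] = 0*1/8 + 1/5*1/4 + 4/5*3/8 + 0*3/8 = 7/20
  d_1[3] = 0*1/8 + 1/5*1/8 + 4/5*1/8 + 0*1/8 = 1/8
  d_1[4] = 0*3/8 + 1/5*1/8 + 4/5*3/8 + 0*1/4 = 13/40
d_1 = (1=1/5, 2=7/20, 3=1/8, 4=13/40)
  d_2[1] = 1/5*3/8 + 7/20*1/2 + 1/8*1/8 + 13/40*1/4 = 111/320
  d_2[2] = 1/5*1/8 + 7/20*1/4 + 1/8*3/8 + 13/40*3/8 = 9/32
  d_2[3] = 1/5*1/8 + 7/20*1/8 + 1/8*1/8 + 13/40*1/8 = 1/8
  d_2[4] = 1/5*3/8 + 7/20*1/8 + 1/8*3/8 + 13/40*1/4 = 79/320
d_2 = (1=111/320, 2=9/32, 3=1/8, 4=79/320)

Answer: 111/320 9/32 1/8 79/320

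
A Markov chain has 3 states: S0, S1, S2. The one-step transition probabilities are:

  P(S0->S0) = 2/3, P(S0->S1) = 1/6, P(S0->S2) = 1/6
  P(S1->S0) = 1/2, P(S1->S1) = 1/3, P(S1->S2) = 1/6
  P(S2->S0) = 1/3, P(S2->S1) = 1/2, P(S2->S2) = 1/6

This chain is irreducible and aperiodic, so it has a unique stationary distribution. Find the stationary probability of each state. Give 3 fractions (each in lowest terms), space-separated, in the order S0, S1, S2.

Answer: 17/30 4/15 1/6

Derivation:
The stationary distribution satisfies pi = pi * P, i.e.:
  pi_S0 = 2/3*pi_S0 + 1/2*pi_S1 + 1/3*pi_S2
  pi_S1 = 1/6*pi_S0 + 1/3*pi_S1 + 1/2*pi_S2
  pi_S2 = 1/6*pi_S0 + 1/6*pi_S1 + 1/6*pi_S2
with normalization: pi_S0 + pi_S1 + pi_S2 = 1.

Using the first 2 balance equations plus normalization, the linear system A*pi = b is:
  [-1/3, 1/2, 1/3] . pi = 0
  [1/6, -2/3, 1/2] . pi = 0
  [1, 1, 1] . pi = 1

Solving yields:
  pi_S0 = 17/30
  pi_S1 = 4/15
  pi_S2 = 1/6

Verification (pi * P):
  17/30*2/3 + 4/15*1/2 + 1/6*1/3 = 17/30 = pi_S0  (ok)
  17/30*1/6 + 4/15*1/3 + 1/6*1/2 = 4/15 = pi_S1  (ok)
  17/30*1/6 + 4/15*1/6 + 1/6*1/6 = 1/6 = pi_S2  (ok)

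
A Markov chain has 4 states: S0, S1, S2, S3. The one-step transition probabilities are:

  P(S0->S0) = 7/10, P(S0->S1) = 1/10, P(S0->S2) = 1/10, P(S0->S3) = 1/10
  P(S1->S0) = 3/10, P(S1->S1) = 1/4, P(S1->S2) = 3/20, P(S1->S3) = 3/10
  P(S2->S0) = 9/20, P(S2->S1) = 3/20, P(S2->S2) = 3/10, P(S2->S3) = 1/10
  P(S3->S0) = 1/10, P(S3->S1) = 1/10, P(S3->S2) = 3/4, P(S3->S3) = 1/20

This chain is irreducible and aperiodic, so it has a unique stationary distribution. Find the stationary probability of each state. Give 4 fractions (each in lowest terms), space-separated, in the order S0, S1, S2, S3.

The stationary distribution satisfies pi = pi * P, i.e.:
  pi_S0 = 7/10*pi_S0 + 3/10*pi_S1 + 9/20*pi_S2 + 1/10*pi_S3
  pi_S1 = 1/10*pi_S0 + 1/4*pi_S1 + 3/20*pi_S2 + 1/10*pi_S3
  pi_S2 = 1/10*pi_S0 + 3/20*pi_S1 + 3/10*pi_S2 + 3/4*pi_S3
  pi_S3 = 1/10*pi_S0 + 3/10*pi_S1 + 1/10*pi_S2 + 1/20*pi_S3
with normalization: pi_S0 + pi_S1 + pi_S2 + pi_S3 = 1.

Using the first 3 balance equations plus normalization, the linear system A*pi = b is:
  [-3/10, 3/10, 9/20, 1/10] . pi = 0
  [1/10, -3/4, 3/20, 1/10] . pi = 0
  [1/10, 3/20, -7/10, 3/4] . pi = 0
  [1, 1, 1, 1] . pi = 1

Solving yields:
  pi_S0 = 2919/5639
  pi_S1 = 740/5639
  pi_S2 = 1302/5639
  pi_S3 = 678/5639

Verification (pi * P):
  2919/5639*7/10 + 740/5639*3/10 + 1302/5639*9/20 + 678/5639*1/10 = 2919/5639 = pi_S0  (ok)
  2919/5639*1/10 + 740/5639*1/4 + 1302/5639*3/20 + 678/5639*1/10 = 740/5639 = pi_S1  (ok)
  2919/5639*1/10 + 740/5639*3/20 + 1302/5639*3/10 + 678/5639*3/4 = 1302/5639 = pi_S2  (ok)
  2919/5639*1/10 + 740/5639*3/10 + 1302/5639*1/10 + 678/5639*1/20 = 678/5639 = pi_S3  (ok)

Answer: 2919/5639 740/5639 1302/5639 678/5639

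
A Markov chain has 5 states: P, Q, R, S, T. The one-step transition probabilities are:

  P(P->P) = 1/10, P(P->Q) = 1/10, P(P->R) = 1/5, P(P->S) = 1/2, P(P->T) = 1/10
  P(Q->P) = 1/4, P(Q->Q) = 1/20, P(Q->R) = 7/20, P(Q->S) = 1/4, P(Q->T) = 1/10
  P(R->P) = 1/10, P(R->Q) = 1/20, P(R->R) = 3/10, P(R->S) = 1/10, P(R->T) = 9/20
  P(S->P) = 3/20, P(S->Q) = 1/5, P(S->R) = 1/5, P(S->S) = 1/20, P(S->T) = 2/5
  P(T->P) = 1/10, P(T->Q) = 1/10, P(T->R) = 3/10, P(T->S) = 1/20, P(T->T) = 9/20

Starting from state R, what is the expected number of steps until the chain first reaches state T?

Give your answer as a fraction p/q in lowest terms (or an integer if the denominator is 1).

Let h_i = expected steps to first reach T from state i.
Boundary: h_T = 0.
First-step equations for the other states:
  h_P = 1 + 1/10*h_P + 1/10*h_Q + 1/5*h_R + 1/2*h_S + 1/10*h_T
  h_Q = 1 + 1/4*h_P + 1/20*h_Q + 7/20*h_R + 1/4*h_S + 1/10*h_T
  h_R = 1 + 1/10*h_P + 1/20*h_Q + 3/10*h_R + 1/10*h_S + 9/20*h_T
  h_S = 1 + 3/20*h_P + 1/5*h_Q + 1/5*h_R + 1/20*h_S + 2/5*h_T

Substituting h_T = 0 and rearranging gives the linear system (I - Q) h = 1:
  [9/10, -1/10, -1/5, -1/2] . (h_P, h_Q, h_R, h_S) = 1
  [-1/4, 19/20, -7/20, -1/4] . (h_P, h_Q, h_R, h_S) = 1
  [-1/10, -1/20, 7/10, -1/10] . (h_P, h_Q, h_R, h_S) = 1
  [-3/20, -1/5, -1/5, 19/20] . (h_P, h_Q, h_R, h_S) = 1

Solving yields:
  h_P = 56385/14776
  h_Q = 7095/1847
  h_R = 19805/7388
  h_S = 44745/14776

Starting state is R, so the expected hitting time is h_R = 19805/7388.

Answer: 19805/7388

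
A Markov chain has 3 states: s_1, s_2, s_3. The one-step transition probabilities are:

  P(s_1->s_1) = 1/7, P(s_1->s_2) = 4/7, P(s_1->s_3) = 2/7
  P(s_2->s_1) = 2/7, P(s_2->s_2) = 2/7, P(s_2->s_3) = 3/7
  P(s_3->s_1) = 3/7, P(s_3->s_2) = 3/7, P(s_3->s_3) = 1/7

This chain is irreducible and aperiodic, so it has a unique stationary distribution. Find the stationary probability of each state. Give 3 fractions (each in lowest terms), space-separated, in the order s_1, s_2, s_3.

The stationary distribution satisfies pi = pi * P, i.e.:
  pi_s_1 = 1/7*pi_s_1 + 2/7*pi_s_2 + 3/7*pi_s_3
  pi_s_2 = 4/7*pi_s_1 + 2/7*pi_s_2 + 3/7*pi_s_3
  pi_s_3 = 2/7*pi_s_1 + 3/7*pi_s_2 + 1/7*pi_s_3
with normalization: pi_s_1 + pi_s_2 + pi_s_3 = 1.

Using the first 2 balance equations plus normalization, the linear system A*pi = b is:
  [-6/7, 2/7, 3/7] . pi = 0
  [4/7, -5/7, 3/7] . pi = 0
  [1, 1, 1] . pi = 1

Solving yields:
  pi_s_1 = 21/73
  pi_s_2 = 30/73
  pi_s_3 = 22/73

Verification (pi * P):
  21/73*1/7 + 30/73*2/7 + 22/73*3/7 = 21/73 = pi_s_1  (ok)
  21/73*4/7 + 30/73*2/7 + 22/73*3/7 = 30/73 = pi_s_2  (ok)
  21/73*2/7 + 30/73*3/7 + 22/73*1/7 = 22/73 = pi_s_3  (ok)

Answer: 21/73 30/73 22/73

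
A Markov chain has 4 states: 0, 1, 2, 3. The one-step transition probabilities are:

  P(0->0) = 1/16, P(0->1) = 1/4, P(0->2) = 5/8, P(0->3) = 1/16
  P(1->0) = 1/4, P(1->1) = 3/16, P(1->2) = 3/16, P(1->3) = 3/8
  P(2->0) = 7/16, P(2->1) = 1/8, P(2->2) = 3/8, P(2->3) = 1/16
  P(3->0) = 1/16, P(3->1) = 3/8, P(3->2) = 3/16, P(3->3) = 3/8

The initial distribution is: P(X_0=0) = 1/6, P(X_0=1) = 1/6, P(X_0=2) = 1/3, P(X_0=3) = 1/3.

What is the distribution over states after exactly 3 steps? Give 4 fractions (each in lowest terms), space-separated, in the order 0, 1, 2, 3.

Answer: 1909/8192 1793/8192 2883/8192 1607/8192

Derivation:
Propagating the distribution step by step (d_{t+1} = d_t * P):
d_0 = (0=1/6, 1=1/6, 2=1/3, 3=1/3)
  d_1[0] = 1/6*1/16 + 1/6*1/4 + 1/3*7/16 + 1/3*1/16 = 7/32
  d_1[1] = 1/6*1/4 + 1/6*3/16 + 1/3*1/8 + 1/3*3/8 = 23/96
  d_1[2] = 1/6*5/8 + 1/6*3/16 + 1/3*3/8 + 1/3*3/16 = 31/96
  d_1[3] = 1/6*1/16 + 1/6*3/8 + 1/3*1/16 + 1/3*3/8 = 7/32
d_1 = (0=7/32, 1=23/96, 2=31/96, 3=7/32)
  d_2[0] = 7/32*1/16 + 23/96*1/4 + 31/96*7/16 + 7/32*1/16 = 117/512
  d_2[1] = 7/32*1/4 + 23/96*3/16 + 31/96*1/8 + 7/32*3/8 = 341/1536
  d_2[2] = 7/32*5/8 + 23/96*3/16 + 31/96*3/8 + 7/32*3/16 = 11/32
  d_2[3] = 7/32*1/16 + 23/96*3/8 + 31/96*1/16 + 7/32*3/8 = 79/384
d_2 = (0=117/512, 1=341/1536, 2=11/32, 3=79/384)
  d_3[0] = 117/512*1/16 + 341/1536*1/4 + 11/32*7/16 + 79/384*1/16 = 1909/8192
  d_3[1] = 117/512*1/4 + 341/1536*3/16 + 11/32*1/8 + 79/384*3/8 = 1793/8192
  d_3[2] = 117/512*5/8 + 341/1536*3/16 + 11/32*3/8 + 79/384*3/16 = 2883/8192
  d_3[3] = 117/512*1/16 + 341/1536*3/8 + 11/32*1/16 + 79/384*3/8 = 1607/8192
d_3 = (0=1909/8192, 1=1793/8192, 2=2883/8192, 3=1607/8192)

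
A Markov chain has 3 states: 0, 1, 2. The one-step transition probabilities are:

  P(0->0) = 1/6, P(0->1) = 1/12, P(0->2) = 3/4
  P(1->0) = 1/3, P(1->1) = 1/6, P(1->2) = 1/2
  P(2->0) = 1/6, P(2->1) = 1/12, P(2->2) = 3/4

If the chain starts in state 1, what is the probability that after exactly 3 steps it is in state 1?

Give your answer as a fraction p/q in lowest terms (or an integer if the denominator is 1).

Answer: 79/864

Derivation:
Computing P^3 by repeated multiplication:
P^1 =
  0: [1/6, 1/12, 3/4]
  1: [1/3, 1/6, 1/2]
  2: [1/6, 1/12, 3/4]
P^2 =
  0: [13/72, 13/144, 35/48]
  1: [7/36, 7/72, 17/24]
  2: [13/72, 13/144, 35/48]
P^3 =
  0: [157/864, 157/1728, 419/576]
  1: [79/432, 79/864, 209/288]
  2: [157/864, 157/1728, 419/576]

(P^3)[1 -> 1] = 79/864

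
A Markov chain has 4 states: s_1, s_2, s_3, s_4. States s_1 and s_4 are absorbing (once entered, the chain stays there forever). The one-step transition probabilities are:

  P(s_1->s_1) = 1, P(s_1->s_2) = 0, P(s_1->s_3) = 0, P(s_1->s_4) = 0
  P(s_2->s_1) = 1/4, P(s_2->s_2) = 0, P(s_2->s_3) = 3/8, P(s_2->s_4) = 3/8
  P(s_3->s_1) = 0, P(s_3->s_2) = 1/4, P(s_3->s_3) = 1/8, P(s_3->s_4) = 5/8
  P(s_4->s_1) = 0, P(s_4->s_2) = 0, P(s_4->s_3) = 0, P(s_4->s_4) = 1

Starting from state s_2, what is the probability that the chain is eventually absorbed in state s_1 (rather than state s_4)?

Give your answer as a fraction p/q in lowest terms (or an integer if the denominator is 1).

Let a_i = P(absorbed in s_1 | start in state i).
Boundary conditions: a_s_1 = 1, a_s_4 = 0.
For each transient state i, a_i = sum_j P(i->j) * a_j:
  a_s_2 = 1/4*a_s_1 + 0*a_s_2 + 3/8*a_s_3 + 3/8*a_s_4
  a_s_3 = 0*a_s_1 + 1/4*a_s_2 + 1/8*a_s_3 + 5/8*a_s_4

Substituting a_s_1 = 1 and a_s_4 = 0, rearrange to (I - Q) a = r where r[i] = P(i -> s_1):
  [1, -3/8] . (a_s_2, a_s_3) = 1/4
  [-1/4, 7/8] . (a_s_2, a_s_3) = 0

Solving yields:
  a_s_2 = 7/25
  a_s_3 = 2/25

Starting state is s_2, so the absorption probability is a_s_2 = 7/25.

Answer: 7/25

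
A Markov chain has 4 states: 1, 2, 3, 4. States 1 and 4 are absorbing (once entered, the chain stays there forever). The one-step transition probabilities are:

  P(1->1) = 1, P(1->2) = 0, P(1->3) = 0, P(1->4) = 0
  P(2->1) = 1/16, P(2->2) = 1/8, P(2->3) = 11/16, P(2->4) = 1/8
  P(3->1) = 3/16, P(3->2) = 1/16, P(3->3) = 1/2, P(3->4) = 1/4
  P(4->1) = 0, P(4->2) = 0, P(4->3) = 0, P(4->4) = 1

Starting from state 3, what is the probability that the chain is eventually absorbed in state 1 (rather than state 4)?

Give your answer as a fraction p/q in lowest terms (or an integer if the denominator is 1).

Let a_i = P(absorbed in 1 | start in state i).
Boundary conditions: a_1 = 1, a_4 = 0.
For each transient state i, a_i = sum_j P(i->j) * a_j:
  a_2 = 1/16*a_1 + 1/8*a_2 + 11/16*a_3 + 1/8*a_4
  a_3 = 3/16*a_1 + 1/16*a_2 + 1/2*a_3 + 1/4*a_4

Substituting a_1 = 1 and a_4 = 0, rearrange to (I - Q) a = r where r[i] = P(i -> 1):
  [7/8, -11/16] . (a_2, a_3) = 1/16
  [-1/16, 1/2] . (a_2, a_3) = 3/16

Solving yields:
  a_2 = 41/101
  a_3 = 43/101

Starting state is 3, so the absorption probability is a_3 = 43/101.

Answer: 43/101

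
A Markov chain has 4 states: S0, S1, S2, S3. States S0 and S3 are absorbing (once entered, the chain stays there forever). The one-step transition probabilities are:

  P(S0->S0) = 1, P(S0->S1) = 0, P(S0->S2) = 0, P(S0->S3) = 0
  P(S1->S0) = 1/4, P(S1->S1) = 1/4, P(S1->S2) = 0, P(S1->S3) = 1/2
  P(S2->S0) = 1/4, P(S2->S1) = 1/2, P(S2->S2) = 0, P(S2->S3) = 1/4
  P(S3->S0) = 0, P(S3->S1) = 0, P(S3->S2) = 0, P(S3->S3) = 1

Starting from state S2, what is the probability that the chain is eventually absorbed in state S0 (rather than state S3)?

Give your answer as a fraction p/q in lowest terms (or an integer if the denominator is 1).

Answer: 5/12

Derivation:
Let a_i = P(absorbed in S0 | start in state i).
Boundary conditions: a_S0 = 1, a_S3 = 0.
For each transient state i, a_i = sum_j P(i->j) * a_j:
  a_S1 = 1/4*a_S0 + 1/4*a_S1 + 0*a_S2 + 1/2*a_S3
  a_S2 = 1/4*a_S0 + 1/2*a_S1 + 0*a_S2 + 1/4*a_S3

Substituting a_S0 = 1 and a_S3 = 0, rearrange to (I - Q) a = r where r[i] = P(i -> S0):
  [3/4, 0] . (a_S1, a_S2) = 1/4
  [-1/2, 1] . (a_S1, a_S2) = 1/4

Solving yields:
  a_S1 = 1/3
  a_S2 = 5/12

Starting state is S2, so the absorption probability is a_S2 = 5/12.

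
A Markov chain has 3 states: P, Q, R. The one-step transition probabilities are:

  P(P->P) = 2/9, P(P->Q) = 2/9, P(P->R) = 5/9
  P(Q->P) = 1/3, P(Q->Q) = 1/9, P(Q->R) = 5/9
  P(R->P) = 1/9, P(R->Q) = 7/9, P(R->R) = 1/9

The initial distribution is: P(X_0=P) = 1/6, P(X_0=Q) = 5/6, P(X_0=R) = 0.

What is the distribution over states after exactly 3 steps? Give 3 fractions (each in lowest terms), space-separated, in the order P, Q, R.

Answer: 1073/4374 1471/4374 305/729

Derivation:
Propagating the distribution step by step (d_{t+1} = d_t * P):
d_0 = (P=1/6, Q=5/6, R=0)
  d_1[P] = 1/6*2/9 + 5/6*1/3 + 0*1/9 = 17/54
  d_1[Q] = 1/6*2/9 + 5/6*1/9 + 0*7/9 = 7/54
  d_1[R] = 1/6*5/9 + 5/6*5/9 + 0*1/9 = 5/9
d_1 = (P=17/54, Q=7/54, R=5/9)
  d_2[P] = 17/54*2/9 + 7/54*1/3 + 5/9*1/9 = 85/486
  d_2[Q] = 17/54*2/9 + 7/54*1/9 + 5/9*7/9 = 251/486
  d_2[R] = 17/54*5/9 + 7/54*5/9 + 5/9*1/9 = 25/81
d_2 = (P=85/486, Q=251/486, R=25/81)
  d_3[P] = 85/486*2/9 + 251/486*1/3 + 25/81*1/9 = 1073/4374
  d_3[Q] = 85/486*2/9 + 251/486*1/9 + 25/81*7/9 = 1471/4374
  d_3[R] = 85/486*5/9 + 251/486*5/9 + 25/81*1/9 = 305/729
d_3 = (P=1073/4374, Q=1471/4374, R=305/729)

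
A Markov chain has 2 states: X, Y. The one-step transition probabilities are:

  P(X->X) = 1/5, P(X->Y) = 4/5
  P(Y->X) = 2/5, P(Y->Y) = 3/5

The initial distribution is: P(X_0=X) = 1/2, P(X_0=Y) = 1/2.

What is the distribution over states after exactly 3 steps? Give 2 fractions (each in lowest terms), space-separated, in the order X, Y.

Propagating the distribution step by step (d_{t+1} = d_t * P):
d_0 = (X=1/2, Y=1/2)
  d_1[X] = 1/2*1/5 + 1/2*2/5 = 3/10
  d_1[Y] = 1/2*4/5 + 1/2*3/5 = 7/10
d_1 = (X=3/10, Y=7/10)
  d_2[X] = 3/10*1/5 + 7/10*2/5 = 17/50
  d_2[Y] = 3/10*4/5 + 7/10*3/5 = 33/50
d_2 = (X=17/50, Y=33/50)
  d_3[X] = 17/50*1/5 + 33/50*2/5 = 83/250
  d_3[Y] = 17/50*4/5 + 33/50*3/5 = 167/250
d_3 = (X=83/250, Y=167/250)

Answer: 83/250 167/250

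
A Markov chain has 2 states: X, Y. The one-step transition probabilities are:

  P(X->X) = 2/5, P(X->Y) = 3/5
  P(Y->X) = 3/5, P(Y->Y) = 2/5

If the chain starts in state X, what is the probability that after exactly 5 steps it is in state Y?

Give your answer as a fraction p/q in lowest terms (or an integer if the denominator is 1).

Computing P^5 by repeated multiplication:
P^1 =
  X: [2/5, 3/5]
  Y: [3/5, 2/5]
P^2 =
  X: [13/25, 12/25]
  Y: [12/25, 13/25]
P^3 =
  X: [62/125, 63/125]
  Y: [63/125, 62/125]
P^4 =
  X: [313/625, 312/625]
  Y: [312/625, 313/625]
P^5 =
  X: [1562/3125, 1563/3125]
  Y: [1563/3125, 1562/3125]

(P^5)[X -> Y] = 1563/3125

Answer: 1563/3125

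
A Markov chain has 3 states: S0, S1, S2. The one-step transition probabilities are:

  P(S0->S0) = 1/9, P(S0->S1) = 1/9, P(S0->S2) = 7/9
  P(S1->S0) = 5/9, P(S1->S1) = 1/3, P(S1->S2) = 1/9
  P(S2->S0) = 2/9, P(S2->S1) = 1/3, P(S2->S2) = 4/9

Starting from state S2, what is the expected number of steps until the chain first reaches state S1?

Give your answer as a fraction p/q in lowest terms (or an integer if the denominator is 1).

Answer: 45/13

Derivation:
Let h_i = expected steps to first reach S1 from state i.
Boundary: h_S1 = 0.
First-step equations for the other states:
  h_S0 = 1 + 1/9*h_S0 + 1/9*h_S1 + 7/9*h_S2
  h_S2 = 1 + 2/9*h_S0 + 1/3*h_S1 + 4/9*h_S2

Substituting h_S1 = 0 and rearranging gives the linear system (I - Q) h = 1:
  [8/9, -7/9] . (h_S0, h_S2) = 1
  [-2/9, 5/9] . (h_S0, h_S2) = 1

Solving yields:
  h_S0 = 54/13
  h_S2 = 45/13

Starting state is S2, so the expected hitting time is h_S2 = 45/13.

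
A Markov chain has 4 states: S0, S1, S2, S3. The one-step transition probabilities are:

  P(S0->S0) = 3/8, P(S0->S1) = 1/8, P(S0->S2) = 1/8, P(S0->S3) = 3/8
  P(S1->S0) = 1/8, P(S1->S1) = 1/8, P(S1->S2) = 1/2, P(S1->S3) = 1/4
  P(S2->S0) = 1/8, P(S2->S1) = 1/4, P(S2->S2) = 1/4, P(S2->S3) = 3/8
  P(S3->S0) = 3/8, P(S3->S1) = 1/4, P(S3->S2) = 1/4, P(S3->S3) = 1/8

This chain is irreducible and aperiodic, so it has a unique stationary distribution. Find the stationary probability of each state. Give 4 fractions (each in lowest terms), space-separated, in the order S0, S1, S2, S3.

Answer: 70/269 52/269 143/538 151/538

Derivation:
The stationary distribution satisfies pi = pi * P, i.e.:
  pi_S0 = 3/8*pi_S0 + 1/8*pi_S1 + 1/8*pi_S2 + 3/8*pi_S3
  pi_S1 = 1/8*pi_S0 + 1/8*pi_S1 + 1/4*pi_S2 + 1/4*pi_S3
  pi_S2 = 1/8*pi_S0 + 1/2*pi_S1 + 1/4*pi_S2 + 1/4*pi_S3
  pi_S3 = 3/8*pi_S0 + 1/4*pi_S1 + 3/8*pi_S2 + 1/8*pi_S3
with normalization: pi_S0 + pi_S1 + pi_S2 + pi_S3 = 1.

Using the first 3 balance equations plus normalization, the linear system A*pi = b is:
  [-5/8, 1/8, 1/8, 3/8] . pi = 0
  [1/8, -7/8, 1/4, 1/4] . pi = 0
  [1/8, 1/2, -3/4, 1/4] . pi = 0
  [1, 1, 1, 1] . pi = 1

Solving yields:
  pi_S0 = 70/269
  pi_S1 = 52/269
  pi_S2 = 143/538
  pi_S3 = 151/538

Verification (pi * P):
  70/269*3/8 + 52/269*1/8 + 143/538*1/8 + 151/538*3/8 = 70/269 = pi_S0  (ok)
  70/269*1/8 + 52/269*1/8 + 143/538*1/4 + 151/538*1/4 = 52/269 = pi_S1  (ok)
  70/269*1/8 + 52/269*1/2 + 143/538*1/4 + 151/538*1/4 = 143/538 = pi_S2  (ok)
  70/269*3/8 + 52/269*1/4 + 143/538*3/8 + 151/538*1/8 = 151/538 = pi_S3  (ok)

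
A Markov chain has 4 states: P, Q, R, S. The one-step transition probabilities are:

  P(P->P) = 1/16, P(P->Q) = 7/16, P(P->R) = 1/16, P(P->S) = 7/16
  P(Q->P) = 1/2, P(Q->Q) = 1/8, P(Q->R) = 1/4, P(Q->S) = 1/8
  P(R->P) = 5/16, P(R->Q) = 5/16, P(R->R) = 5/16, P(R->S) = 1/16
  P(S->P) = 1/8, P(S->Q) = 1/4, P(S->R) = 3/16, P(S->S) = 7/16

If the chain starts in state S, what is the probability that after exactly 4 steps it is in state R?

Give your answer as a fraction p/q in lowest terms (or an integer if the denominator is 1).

Computing P^4 by repeated multiplication:
P^1 =
  P: [1/16, 7/16, 1/16, 7/16]
  Q: [1/2, 1/8, 1/4, 1/8]
  R: [5/16, 5/16, 5/16, 1/16]
  S: [1/8, 1/4, 3/16, 7/16]
P^2 =
  P: [19/64, 27/128, 55/256, 71/256]
  Q: [3/16, 11/32, 21/128, 39/128]
  R: [9/32, 37/128, 53/256, 57/256]
  S: [63/256, 65/256, 27/128, 37/128]
P^3 =
  P: [925/4096, 1199/4096, 195/1024, 149/512]
  Q: [559/2048, 517/2048, 211/1024, 275/1024]
  R: [1043/4096, 1145/4096, 201/1024, 69/256]
  S: [1001/4096, 1137/4096, 815/4096, 1143/4096]
P^4 =
  P: [16801/65536, 17541/65536, 13197/65536, 17997/65536]
  Q: [7905/32768, 9257/32768, 6387/32768, 9219/32768]
  R: [16431/65536, 18027/65536, 12955/65536, 18123/65536]
  S: [8229/32768, 2241/8192, 13053/65536, 18097/65536]

(P^4)[S -> R] = 13053/65536

Answer: 13053/65536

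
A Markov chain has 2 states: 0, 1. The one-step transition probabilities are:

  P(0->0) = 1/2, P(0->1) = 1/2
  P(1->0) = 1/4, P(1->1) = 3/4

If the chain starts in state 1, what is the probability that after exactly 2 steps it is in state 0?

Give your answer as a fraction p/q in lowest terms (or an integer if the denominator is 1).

Answer: 5/16

Derivation:
Computing P^2 by repeated multiplication:
P^1 =
  0: [1/2, 1/2]
  1: [1/4, 3/4]
P^2 =
  0: [3/8, 5/8]
  1: [5/16, 11/16]

(P^2)[1 -> 0] = 5/16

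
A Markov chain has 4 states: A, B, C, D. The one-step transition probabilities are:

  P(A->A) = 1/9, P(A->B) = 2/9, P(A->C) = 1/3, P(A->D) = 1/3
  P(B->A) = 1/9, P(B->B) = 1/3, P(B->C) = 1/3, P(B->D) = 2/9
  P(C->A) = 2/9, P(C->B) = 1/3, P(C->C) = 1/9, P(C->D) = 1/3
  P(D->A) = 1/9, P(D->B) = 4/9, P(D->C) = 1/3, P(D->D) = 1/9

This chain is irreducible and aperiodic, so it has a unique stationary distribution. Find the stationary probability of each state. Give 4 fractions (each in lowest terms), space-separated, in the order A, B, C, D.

Answer: 14/99 31/90 3/11 239/990

Derivation:
The stationary distribution satisfies pi = pi * P, i.e.:
  pi_A = 1/9*pi_A + 1/9*pi_B + 2/9*pi_C + 1/9*pi_D
  pi_B = 2/9*pi_A + 1/3*pi_B + 1/3*pi_C + 4/9*pi_D
  pi_C = 1/3*pi_A + 1/3*pi_B + 1/9*pi_C + 1/3*pi_D
  pi_D = 1/3*pi_A + 2/9*pi_B + 1/3*pi_C + 1/9*pi_D
with normalization: pi_A + pi_B + pi_C + pi_D = 1.

Using the first 3 balance equations plus normalization, the linear system A*pi = b is:
  [-8/9, 1/9, 2/9, 1/9] . pi = 0
  [2/9, -2/3, 1/3, 4/9] . pi = 0
  [1/3, 1/3, -8/9, 1/3] . pi = 0
  [1, 1, 1, 1] . pi = 1

Solving yields:
  pi_A = 14/99
  pi_B = 31/90
  pi_C = 3/11
  pi_D = 239/990

Verification (pi * P):
  14/99*1/9 + 31/90*1/9 + 3/11*2/9 + 239/990*1/9 = 14/99 = pi_A  (ok)
  14/99*2/9 + 31/90*1/3 + 3/11*1/3 + 239/990*4/9 = 31/90 = pi_B  (ok)
  14/99*1/3 + 31/90*1/3 + 3/11*1/9 + 239/990*1/3 = 3/11 = pi_C  (ok)
  14/99*1/3 + 31/90*2/9 + 3/11*1/3 + 239/990*1/9 = 239/990 = pi_D  (ok)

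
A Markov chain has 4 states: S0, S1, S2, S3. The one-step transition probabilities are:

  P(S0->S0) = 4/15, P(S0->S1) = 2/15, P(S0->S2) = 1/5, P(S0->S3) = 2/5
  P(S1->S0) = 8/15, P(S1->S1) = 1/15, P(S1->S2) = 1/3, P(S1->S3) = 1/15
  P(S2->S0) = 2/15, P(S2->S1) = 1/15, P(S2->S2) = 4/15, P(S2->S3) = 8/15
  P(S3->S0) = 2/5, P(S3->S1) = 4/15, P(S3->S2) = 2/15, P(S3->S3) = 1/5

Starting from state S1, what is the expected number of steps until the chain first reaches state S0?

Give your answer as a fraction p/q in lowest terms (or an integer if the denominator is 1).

Answer: 3435/1358

Derivation:
Let h_i = expected steps to first reach S0 from state i.
Boundary: h_S0 = 0.
First-step equations for the other states:
  h_S1 = 1 + 8/15*h_S0 + 1/15*h_S1 + 1/3*h_S2 + 1/15*h_S3
  h_S2 = 1 + 2/15*h_S0 + 1/15*h_S1 + 4/15*h_S2 + 8/15*h_S3
  h_S3 = 1 + 2/5*h_S0 + 4/15*h_S1 + 2/15*h_S2 + 1/5*h_S3

Substituting h_S0 = 0 and rearranging gives the linear system (I - Q) h = 1:
  [14/15, -1/3, -1/15] . (h_S1, h_S2, h_S3) = 1
  [-1/15, 11/15, -8/15] . (h_S1, h_S2, h_S3) = 1
  [-4/15, -2/15, 4/5] . (h_S1, h_S2, h_S3) = 1

Solving yields:
  h_S1 = 3435/1358
  h_S2 = 4815/1358
  h_S3 = 3645/1358

Starting state is S1, so the expected hitting time is h_S1 = 3435/1358.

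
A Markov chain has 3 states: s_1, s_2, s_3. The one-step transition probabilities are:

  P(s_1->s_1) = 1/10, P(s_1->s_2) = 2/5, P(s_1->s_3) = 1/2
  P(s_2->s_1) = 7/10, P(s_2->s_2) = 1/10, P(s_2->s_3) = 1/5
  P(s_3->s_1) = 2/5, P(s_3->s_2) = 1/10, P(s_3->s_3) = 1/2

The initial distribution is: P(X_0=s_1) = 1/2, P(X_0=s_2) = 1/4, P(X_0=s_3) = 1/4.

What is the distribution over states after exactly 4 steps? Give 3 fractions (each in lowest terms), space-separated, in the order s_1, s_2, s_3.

Answer: 14407/40000 1019/5000 17441/40000

Derivation:
Propagating the distribution step by step (d_{t+1} = d_t * P):
d_0 = (s_1=1/2, s_2=1/4, s_3=1/4)
  d_1[s_1] = 1/2*1/10 + 1/4*7/10 + 1/4*2/5 = 13/40
  d_1[s_2] = 1/2*2/5 + 1/4*1/10 + 1/4*1/10 = 1/4
  d_1[s_3] = 1/2*1/2 + 1/4*1/5 + 1/4*1/2 = 17/40
d_1 = (s_1=13/40, s_2=1/4, s_3=17/40)
  d_2[s_1] = 13/40*1/10 + 1/4*7/10 + 17/40*2/5 = 151/400
  d_2[s_2] = 13/40*2/5 + 1/4*1/10 + 17/40*1/10 = 79/400
  d_2[s_3] = 13/40*1/2 + 1/4*1/5 + 17/40*1/2 = 17/40
d_2 = (s_1=151/400, s_2=79/400, s_3=17/40)
  d_3[s_1] = 151/400*1/10 + 79/400*7/10 + 17/40*2/5 = 173/500
  d_3[s_2] = 151/400*2/5 + 79/400*1/10 + 17/40*1/10 = 853/4000
  d_3[s_3] = 151/400*1/2 + 79/400*1/5 + 17/40*1/2 = 1763/4000
d_3 = (s_1=173/500, s_2=853/4000, s_3=1763/4000)
  d_4[s_1] = 173/500*1/10 + 853/4000*7/10 + 1763/4000*2/5 = 14407/40000
  d_4[s_2] = 173/500*2/5 + 853/4000*1/10 + 1763/4000*1/10 = 1019/5000
  d_4[s_3] = 173/500*1/2 + 853/4000*1/5 + 1763/4000*1/2 = 17441/40000
d_4 = (s_1=14407/40000, s_2=1019/5000, s_3=17441/40000)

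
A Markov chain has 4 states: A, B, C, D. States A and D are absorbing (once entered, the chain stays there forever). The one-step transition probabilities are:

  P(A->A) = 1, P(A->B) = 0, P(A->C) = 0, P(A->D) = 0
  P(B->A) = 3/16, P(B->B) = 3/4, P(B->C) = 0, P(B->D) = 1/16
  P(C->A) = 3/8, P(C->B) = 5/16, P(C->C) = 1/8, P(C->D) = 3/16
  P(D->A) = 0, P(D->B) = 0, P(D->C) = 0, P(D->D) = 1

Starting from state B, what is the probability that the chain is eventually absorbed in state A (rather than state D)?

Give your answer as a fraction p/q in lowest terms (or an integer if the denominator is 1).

Let a_i = P(absorbed in A | start in state i).
Boundary conditions: a_A = 1, a_D = 0.
For each transient state i, a_i = sum_j P(i->j) * a_j:
  a_B = 3/16*a_A + 3/4*a_B + 0*a_C + 1/16*a_D
  a_C = 3/8*a_A + 5/16*a_B + 1/8*a_C + 3/16*a_D

Substituting a_A = 1 and a_D = 0, rearrange to (I - Q) a = r where r[i] = P(i -> A):
  [1/4, 0] . (a_B, a_C) = 3/16
  [-5/16, 7/8] . (a_B, a_C) = 3/8

Solving yields:
  a_B = 3/4
  a_C = 39/56

Starting state is B, so the absorption probability is a_B = 3/4.

Answer: 3/4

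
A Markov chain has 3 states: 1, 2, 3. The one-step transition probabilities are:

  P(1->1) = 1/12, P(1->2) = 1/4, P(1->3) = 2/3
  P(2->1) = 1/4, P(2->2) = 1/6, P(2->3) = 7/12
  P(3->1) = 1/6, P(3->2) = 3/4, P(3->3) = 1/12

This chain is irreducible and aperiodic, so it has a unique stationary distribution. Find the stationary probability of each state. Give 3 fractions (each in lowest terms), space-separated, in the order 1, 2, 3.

Answer: 47/253 105/253 101/253

Derivation:
The stationary distribution satisfies pi = pi * P, i.e.:
  pi_1 = 1/12*pi_1 + 1/4*pi_2 + 1/6*pi_3
  pi_2 = 1/4*pi_1 + 1/6*pi_2 + 3/4*pi_3
  pi_3 = 2/3*pi_1 + 7/12*pi_2 + 1/12*pi_3
with normalization: pi_1 + pi_2 + pi_3 = 1.

Using the first 2 balance equations plus normalization, the linear system A*pi = b is:
  [-11/12, 1/4, 1/6] . pi = 0
  [1/4, -5/6, 3/4] . pi = 0
  [1, 1, 1] . pi = 1

Solving yields:
  pi_1 = 47/253
  pi_2 = 105/253
  pi_3 = 101/253

Verification (pi * P):
  47/253*1/12 + 105/253*1/4 + 101/253*1/6 = 47/253 = pi_1  (ok)
  47/253*1/4 + 105/253*1/6 + 101/253*3/4 = 105/253 = pi_2  (ok)
  47/253*2/3 + 105/253*7/12 + 101/253*1/12 = 101/253 = pi_3  (ok)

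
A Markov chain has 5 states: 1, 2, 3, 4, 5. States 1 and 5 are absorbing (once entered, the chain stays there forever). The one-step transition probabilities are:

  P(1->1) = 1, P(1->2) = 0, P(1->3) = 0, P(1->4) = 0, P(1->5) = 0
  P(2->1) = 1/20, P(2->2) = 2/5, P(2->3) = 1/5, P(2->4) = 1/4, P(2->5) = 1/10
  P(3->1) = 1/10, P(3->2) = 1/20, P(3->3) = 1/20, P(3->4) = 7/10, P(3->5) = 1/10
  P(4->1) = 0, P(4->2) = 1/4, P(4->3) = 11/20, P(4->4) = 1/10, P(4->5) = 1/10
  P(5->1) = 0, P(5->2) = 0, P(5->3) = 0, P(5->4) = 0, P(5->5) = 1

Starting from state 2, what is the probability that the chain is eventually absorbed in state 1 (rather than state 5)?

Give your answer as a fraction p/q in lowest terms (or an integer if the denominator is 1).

Answer: 221/687

Derivation:
Let a_i = P(absorbed in 1 | start in state i).
Boundary conditions: a_1 = 1, a_5 = 0.
For each transient state i, a_i = sum_j P(i->j) * a_j:
  a_2 = 1/20*a_1 + 2/5*a_2 + 1/5*a_3 + 1/4*a_4 + 1/10*a_5
  a_3 = 1/10*a_1 + 1/20*a_2 + 1/20*a_3 + 7/10*a_4 + 1/10*a_5
  a_4 = 0*a_1 + 1/4*a_2 + 11/20*a_3 + 1/10*a_4 + 1/10*a_5

Substituting a_1 = 1 and a_5 = 0, rearrange to (I - Q) a = r where r[i] = P(i -> 1):
  [3/5, -1/5, -1/4] . (a_2, a_3, a_4) = 1/20
  [-1/20, 19/20, -7/10] . (a_2, a_3, a_4) = 1/10
  [-1/4, -11/20, 9/10] . (a_2, a_3, a_4) = 0

Solving yields:
  a_2 = 221/687
  a_3 = 235/687
  a_4 = 205/687

Starting state is 2, so the absorption probability is a_2 = 221/687.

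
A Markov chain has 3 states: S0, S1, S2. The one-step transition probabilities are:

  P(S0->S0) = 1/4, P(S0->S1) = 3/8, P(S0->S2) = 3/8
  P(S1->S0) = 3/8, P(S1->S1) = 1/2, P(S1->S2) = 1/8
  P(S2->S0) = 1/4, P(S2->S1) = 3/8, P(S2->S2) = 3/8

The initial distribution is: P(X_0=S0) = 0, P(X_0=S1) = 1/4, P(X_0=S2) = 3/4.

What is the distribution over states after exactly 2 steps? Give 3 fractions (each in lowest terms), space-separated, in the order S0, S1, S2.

Answer: 77/256 109/256 35/128

Derivation:
Propagating the distribution step by step (d_{t+1} = d_t * P):
d_0 = (S0=0, S1=1/4, S2=3/4)
  d_1[S0] = 0*1/4 + 1/4*3/8 + 3/4*1/4 = 9/32
  d_1[S1] = 0*3/8 + 1/4*1/2 + 3/4*3/8 = 13/32
  d_1[S2] = 0*3/8 + 1/4*1/8 + 3/4*3/8 = 5/16
d_1 = (S0=9/32, S1=13/32, S2=5/16)
  d_2[S0] = 9/32*1/4 + 13/32*3/8 + 5/16*1/4 = 77/256
  d_2[S1] = 9/32*3/8 + 13/32*1/2 + 5/16*3/8 = 109/256
  d_2[S2] = 9/32*3/8 + 13/32*1/8 + 5/16*3/8 = 35/128
d_2 = (S0=77/256, S1=109/256, S2=35/128)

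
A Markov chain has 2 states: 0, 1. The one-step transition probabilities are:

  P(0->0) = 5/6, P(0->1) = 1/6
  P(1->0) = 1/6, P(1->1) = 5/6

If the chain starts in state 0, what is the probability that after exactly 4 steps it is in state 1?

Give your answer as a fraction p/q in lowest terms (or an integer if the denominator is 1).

Answer: 65/162

Derivation:
Computing P^4 by repeated multiplication:
P^1 =
  0: [5/6, 1/6]
  1: [1/6, 5/6]
P^2 =
  0: [13/18, 5/18]
  1: [5/18, 13/18]
P^3 =
  0: [35/54, 19/54]
  1: [19/54, 35/54]
P^4 =
  0: [97/162, 65/162]
  1: [65/162, 97/162]

(P^4)[0 -> 1] = 65/162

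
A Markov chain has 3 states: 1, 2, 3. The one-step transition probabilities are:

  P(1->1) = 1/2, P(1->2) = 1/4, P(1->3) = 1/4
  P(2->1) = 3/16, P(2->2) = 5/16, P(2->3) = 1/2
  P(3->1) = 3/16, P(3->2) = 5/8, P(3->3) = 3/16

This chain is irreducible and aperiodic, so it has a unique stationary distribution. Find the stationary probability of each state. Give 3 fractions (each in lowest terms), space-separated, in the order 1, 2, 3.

Answer: 3/11 92/231 76/231

Derivation:
The stationary distribution satisfies pi = pi * P, i.e.:
  pi_1 = 1/2*pi_1 + 3/16*pi_2 + 3/16*pi_3
  pi_2 = 1/4*pi_1 + 5/16*pi_2 + 5/8*pi_3
  pi_3 = 1/4*pi_1 + 1/2*pi_2 + 3/16*pi_3
with normalization: pi_1 + pi_2 + pi_3 = 1.

Using the first 2 balance equations plus normalization, the linear system A*pi = b is:
  [-1/2, 3/16, 3/16] . pi = 0
  [1/4, -11/16, 5/8] . pi = 0
  [1, 1, 1] . pi = 1

Solving yields:
  pi_1 = 3/11
  pi_2 = 92/231
  pi_3 = 76/231

Verification (pi * P):
  3/11*1/2 + 92/231*3/16 + 76/231*3/16 = 3/11 = pi_1  (ok)
  3/11*1/4 + 92/231*5/16 + 76/231*5/8 = 92/231 = pi_2  (ok)
  3/11*1/4 + 92/231*1/2 + 76/231*3/16 = 76/231 = pi_3  (ok)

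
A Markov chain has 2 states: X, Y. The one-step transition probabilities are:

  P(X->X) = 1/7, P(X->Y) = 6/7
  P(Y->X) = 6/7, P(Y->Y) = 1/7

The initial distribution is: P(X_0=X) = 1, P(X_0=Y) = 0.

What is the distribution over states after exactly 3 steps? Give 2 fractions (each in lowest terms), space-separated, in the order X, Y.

Answer: 109/343 234/343

Derivation:
Propagating the distribution step by step (d_{t+1} = d_t * P):
d_0 = (X=1, Y=0)
  d_1[X] = 1*1/7 + 0*6/7 = 1/7
  d_1[Y] = 1*6/7 + 0*1/7 = 6/7
d_1 = (X=1/7, Y=6/7)
  d_2[X] = 1/7*1/7 + 6/7*6/7 = 37/49
  d_2[Y] = 1/7*6/7 + 6/7*1/7 = 12/49
d_2 = (X=37/49, Y=12/49)
  d_3[X] = 37/49*1/7 + 12/49*6/7 = 109/343
  d_3[Y] = 37/49*6/7 + 12/49*1/7 = 234/343
d_3 = (X=109/343, Y=234/343)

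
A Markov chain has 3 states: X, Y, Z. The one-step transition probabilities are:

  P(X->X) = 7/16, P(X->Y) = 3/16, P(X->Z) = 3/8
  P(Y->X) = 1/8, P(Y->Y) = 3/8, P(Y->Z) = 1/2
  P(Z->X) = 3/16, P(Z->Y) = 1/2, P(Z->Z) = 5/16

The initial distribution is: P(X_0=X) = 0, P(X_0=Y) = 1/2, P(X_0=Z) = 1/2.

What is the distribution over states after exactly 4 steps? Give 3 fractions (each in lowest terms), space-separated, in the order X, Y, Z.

Answer: 3545/16384 50471/131072 52241/131072

Derivation:
Propagating the distribution step by step (d_{t+1} = d_t * P):
d_0 = (X=0, Y=1/2, Z=1/2)
  d_1[X] = 0*7/16 + 1/2*1/8 + 1/2*3/16 = 5/32
  d_1[Y] = 0*3/16 + 1/2*3/8 + 1/2*1/2 = 7/16
  d_1[Z] = 0*3/8 + 1/2*1/2 + 1/2*5/16 = 13/32
d_1 = (X=5/32, Y=7/16, Z=13/32)
  d_2[X] = 5/32*7/16 + 7/16*1/8 + 13/32*3/16 = 51/256
  d_2[Y] = 5/32*3/16 + 7/16*3/8 + 13/32*1/2 = 203/512
  d_2[Z] = 5/32*3/8 + 7/16*1/2 + 13/32*5/16 = 207/512
d_2 = (X=51/256, Y=203/512, Z=207/512)
  d_3[X] = 51/256*7/16 + 203/512*1/8 + 207/512*3/16 = 1741/8192
  d_3[Y] = 51/256*3/16 + 203/512*3/8 + 207/512*1/2 = 795/2048
  d_3[Z] = 51/256*3/8 + 203/512*1/2 + 207/512*5/16 = 3271/8192
d_3 = (X=1741/8192, Y=795/2048, Z=3271/8192)
  d_4[X] = 1741/8192*7/16 + 795/2048*1/8 + 3271/8192*3/16 = 3545/16384
  d_4[Y] = 1741/8192*3/16 + 795/2048*3/8 + 3271/8192*1/2 = 50471/131072
  d_4[Z] = 1741/8192*3/8 + 795/2048*1/2 + 3271/8192*5/16 = 52241/131072
d_4 = (X=3545/16384, Y=50471/131072, Z=52241/131072)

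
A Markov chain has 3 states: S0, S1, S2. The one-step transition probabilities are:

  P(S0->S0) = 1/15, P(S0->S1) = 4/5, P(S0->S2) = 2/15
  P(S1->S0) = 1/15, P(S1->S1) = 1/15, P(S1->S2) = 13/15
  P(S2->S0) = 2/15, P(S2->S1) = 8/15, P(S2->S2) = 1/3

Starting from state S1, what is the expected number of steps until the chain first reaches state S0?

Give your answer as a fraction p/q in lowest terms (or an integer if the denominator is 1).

Let h_i = expected steps to first reach S0 from state i.
Boundary: h_S0 = 0.
First-step equations for the other states:
  h_S1 = 1 + 1/15*h_S0 + 1/15*h_S1 + 13/15*h_S2
  h_S2 = 1 + 2/15*h_S0 + 8/15*h_S1 + 1/3*h_S2

Substituting h_S0 = 0 and rearranging gives the linear system (I - Q) h = 1:
  [14/15, -13/15] . (h_S1, h_S2) = 1
  [-8/15, 2/3] . (h_S1, h_S2) = 1

Solving yields:
  h_S1 = 115/12
  h_S2 = 55/6

Starting state is S1, so the expected hitting time is h_S1 = 115/12.

Answer: 115/12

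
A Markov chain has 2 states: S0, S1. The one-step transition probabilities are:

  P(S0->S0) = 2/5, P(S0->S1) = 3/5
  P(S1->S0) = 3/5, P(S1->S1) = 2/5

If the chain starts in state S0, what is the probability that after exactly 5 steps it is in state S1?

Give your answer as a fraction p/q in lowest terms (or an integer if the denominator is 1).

Answer: 1563/3125

Derivation:
Computing P^5 by repeated multiplication:
P^1 =
  S0: [2/5, 3/5]
  S1: [3/5, 2/5]
P^2 =
  S0: [13/25, 12/25]
  S1: [12/25, 13/25]
P^3 =
  S0: [62/125, 63/125]
  S1: [63/125, 62/125]
P^4 =
  S0: [313/625, 312/625]
  S1: [312/625, 313/625]
P^5 =
  S0: [1562/3125, 1563/3125]
  S1: [1563/3125, 1562/3125]

(P^5)[S0 -> S1] = 1563/3125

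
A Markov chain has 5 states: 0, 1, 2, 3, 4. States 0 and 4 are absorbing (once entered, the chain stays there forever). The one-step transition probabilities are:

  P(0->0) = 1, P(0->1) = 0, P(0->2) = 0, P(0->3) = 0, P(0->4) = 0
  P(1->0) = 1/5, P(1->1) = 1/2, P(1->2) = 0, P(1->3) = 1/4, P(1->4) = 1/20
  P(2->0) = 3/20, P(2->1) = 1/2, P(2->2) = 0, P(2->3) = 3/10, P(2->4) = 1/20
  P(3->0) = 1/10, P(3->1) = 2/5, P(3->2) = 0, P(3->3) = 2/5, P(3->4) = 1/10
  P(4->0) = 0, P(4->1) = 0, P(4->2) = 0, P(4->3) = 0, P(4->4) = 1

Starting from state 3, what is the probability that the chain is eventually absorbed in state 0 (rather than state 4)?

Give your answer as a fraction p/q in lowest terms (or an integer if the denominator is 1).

Answer: 13/20

Derivation:
Let a_i = P(absorbed in 0 | start in state i).
Boundary conditions: a_0 = 1, a_4 = 0.
For each transient state i, a_i = sum_j P(i->j) * a_j:
  a_1 = 1/5*a_0 + 1/2*a_1 + 0*a_2 + 1/4*a_3 + 1/20*a_4
  a_2 = 3/20*a_0 + 1/2*a_1 + 0*a_2 + 3/10*a_3 + 1/20*a_4
  a_3 = 1/10*a_0 + 2/5*a_1 + 0*a_2 + 2/5*a_3 + 1/10*a_4

Substituting a_0 = 1 and a_4 = 0, rearrange to (I - Q) a = r where r[i] = P(i -> 0):
  [1/2, 0, -1/4] . (a_1, a_2, a_3) = 1/5
  [-1/2, 1, -3/10] . (a_1, a_2, a_3) = 3/20
  [-2/5, 0, 3/5] . (a_1, a_2, a_3) = 1/10

Solving yields:
  a_1 = 29/40
  a_2 = 283/400
  a_3 = 13/20

Starting state is 3, so the absorption probability is a_3 = 13/20.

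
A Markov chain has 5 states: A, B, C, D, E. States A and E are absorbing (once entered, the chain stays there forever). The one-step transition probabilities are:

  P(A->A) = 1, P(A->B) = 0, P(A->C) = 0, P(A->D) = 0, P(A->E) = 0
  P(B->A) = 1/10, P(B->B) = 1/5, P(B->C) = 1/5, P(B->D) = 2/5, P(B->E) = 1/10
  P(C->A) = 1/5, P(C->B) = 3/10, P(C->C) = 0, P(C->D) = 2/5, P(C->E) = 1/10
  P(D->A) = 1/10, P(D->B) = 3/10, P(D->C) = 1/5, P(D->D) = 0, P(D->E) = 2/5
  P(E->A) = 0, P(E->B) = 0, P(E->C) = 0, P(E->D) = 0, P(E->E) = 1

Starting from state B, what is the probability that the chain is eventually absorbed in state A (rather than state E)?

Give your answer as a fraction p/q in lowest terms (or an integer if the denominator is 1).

Let a_i = P(absorbed in A | start in state i).
Boundary conditions: a_A = 1, a_E = 0.
For each transient state i, a_i = sum_j P(i->j) * a_j:
  a_B = 1/10*a_A + 1/5*a_B + 1/5*a_C + 2/5*a_D + 1/10*a_E
  a_C = 1/5*a_A + 3/10*a_B + 0*a_C + 2/5*a_D + 1/10*a_E
  a_D = 1/10*a_A + 3/10*a_B + 1/5*a_C + 0*a_D + 2/5*a_E

Substituting a_A = 1 and a_E = 0, rearrange to (I - Q) a = r where r[i] = P(i -> A):
  [4/5, -1/5, -2/5] . (a_B, a_C, a_D) = 1/10
  [-3/10, 1, -2/5] . (a_B, a_C, a_D) = 1/5
  [-3/10, -1/5, 1] . (a_B, a_C, a_D) = 1/10

Solving yields:
  a_B = 49/127
  a_C = 111/254
  a_D = 77/254

Starting state is B, so the absorption probability is a_B = 49/127.

Answer: 49/127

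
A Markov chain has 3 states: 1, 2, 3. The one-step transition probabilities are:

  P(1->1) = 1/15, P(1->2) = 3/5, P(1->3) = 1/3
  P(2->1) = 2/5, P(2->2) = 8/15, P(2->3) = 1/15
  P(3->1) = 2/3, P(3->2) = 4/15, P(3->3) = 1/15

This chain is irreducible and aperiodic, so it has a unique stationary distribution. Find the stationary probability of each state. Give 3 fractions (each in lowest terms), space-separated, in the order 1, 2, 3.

The stationary distribution satisfies pi = pi * P, i.e.:
  pi_1 = 1/15*pi_1 + 2/5*pi_2 + 2/3*pi_3
  pi_2 = 3/5*pi_1 + 8/15*pi_2 + 4/15*pi_3
  pi_3 = 1/3*pi_1 + 1/15*pi_2 + 1/15*pi_3
with normalization: pi_1 + pi_2 + pi_3 = 1.

Using the first 2 balance equations plus normalization, the linear system A*pi = b is:
  [-14/15, 2/5, 2/3] . pi = 0
  [3/5, -7/15, 4/15] . pi = 0
  [1, 1, 1] . pi = 1

Solving yields:
  pi_1 = 47/142
  pi_2 = 73/142
  pi_3 = 11/71

Verification (pi * P):
  47/142*1/15 + 73/142*2/5 + 11/71*2/3 = 47/142 = pi_1  (ok)
  47/142*3/5 + 73/142*8/15 + 11/71*4/15 = 73/142 = pi_2  (ok)
  47/142*1/3 + 73/142*1/15 + 11/71*1/15 = 11/71 = pi_3  (ok)

Answer: 47/142 73/142 11/71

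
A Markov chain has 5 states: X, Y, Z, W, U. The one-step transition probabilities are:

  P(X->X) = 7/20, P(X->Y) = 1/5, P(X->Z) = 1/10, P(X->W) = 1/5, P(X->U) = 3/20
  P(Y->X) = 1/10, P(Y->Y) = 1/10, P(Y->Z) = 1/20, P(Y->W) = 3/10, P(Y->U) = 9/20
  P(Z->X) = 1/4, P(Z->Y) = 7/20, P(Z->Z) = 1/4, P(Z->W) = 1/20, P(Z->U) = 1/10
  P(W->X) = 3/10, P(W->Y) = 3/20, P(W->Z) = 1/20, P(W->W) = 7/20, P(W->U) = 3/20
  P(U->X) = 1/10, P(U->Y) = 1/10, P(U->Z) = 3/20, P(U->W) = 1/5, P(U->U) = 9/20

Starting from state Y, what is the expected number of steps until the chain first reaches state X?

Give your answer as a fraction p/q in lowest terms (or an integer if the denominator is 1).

Let h_i = expected steps to first reach X from state i.
Boundary: h_X = 0.
First-step equations for the other states:
  h_Y = 1 + 1/10*h_X + 1/10*h_Y + 1/20*h_Z + 3/10*h_W + 9/20*h_U
  h_Z = 1 + 1/4*h_X + 7/20*h_Y + 1/4*h_Z + 1/20*h_W + 1/10*h_U
  h_W = 1 + 3/10*h_X + 3/20*h_Y + 1/20*h_Z + 7/20*h_W + 3/20*h_U
  h_U = 1 + 1/10*h_X + 1/10*h_Y + 3/20*h_Z + 1/5*h_W + 9/20*h_U

Substituting h_X = 0 and rearranging gives the linear system (I - Q) h = 1:
  [9/10, -1/20, -3/10, -9/20] . (h_Y, h_Z, h_W, h_U) = 1
  [-7/20, 3/4, -1/20, -1/10] . (h_Y, h_Z, h_W, h_U) = 1
  [-3/20, -1/20, 13/20, -3/20] . (h_Y, h_Z, h_W, h_U) = 1
  [-1/10, -3/20, -1/5, 11/20] . (h_Y, h_Z, h_W, h_U) = 1

Solving yields:
  h_Y = 5540/921
  h_Z = 17780/3377
  h_W = 15980/3377
  h_U = 61480/10131

Starting state is Y, so the expected hitting time is h_Y = 5540/921.

Answer: 5540/921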